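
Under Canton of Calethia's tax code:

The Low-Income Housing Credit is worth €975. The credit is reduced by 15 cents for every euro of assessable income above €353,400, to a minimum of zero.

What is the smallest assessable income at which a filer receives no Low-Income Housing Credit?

The credit falls by 15% of each euro above €353,400, so it reaches zero when the excess is €975 / 15% = €6,500: income = €353,400 + €6,500 = €359,900.

€359,900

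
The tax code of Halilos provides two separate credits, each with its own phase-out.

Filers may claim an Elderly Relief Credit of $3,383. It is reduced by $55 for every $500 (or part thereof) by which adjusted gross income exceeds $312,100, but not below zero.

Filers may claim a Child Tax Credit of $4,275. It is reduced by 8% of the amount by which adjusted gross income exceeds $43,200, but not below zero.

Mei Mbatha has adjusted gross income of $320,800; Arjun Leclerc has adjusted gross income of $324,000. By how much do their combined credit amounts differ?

$330

Mei ($320,800): Elderly Relief Credit: income exceeds $312,100 by $8,700, which is 18 full-or-partial $500 increments; reduction = 18 × $55 = $990, leaving $2,393. Child Tax Credit: 8% of the $277,600 excess over $43,200 is $22,208 ≥ base, so the credit is $0. total $2,393 + $0 = $2,393
Arjun ($324,000): Elderly Relief Credit: income exceeds $312,100 by $11,900, which is 24 full-or-partial $500 increments; reduction = 24 × $55 = $1,320, leaving $2,063. Child Tax Credit: 8% of the $280,800 excess over $43,200 is $22,464 ≥ base, so the credit is $0. total $2,063 + $0 = $2,063
Difference: |$2,393 − $2,063| = $330.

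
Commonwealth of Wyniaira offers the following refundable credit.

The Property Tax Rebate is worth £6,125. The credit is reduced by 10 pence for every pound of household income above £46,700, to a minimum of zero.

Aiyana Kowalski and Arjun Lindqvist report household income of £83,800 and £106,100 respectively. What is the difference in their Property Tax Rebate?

£2,230

Aiyana (£83,800): Property Tax Rebate: 10% of the £37,100 excess over £46,700 is £3,710; credit = £6,125 − £3,710 = £2,415.
Arjun (£106,100): Property Tax Rebate: 10% of the £59,400 excess over £46,700 is £5,940; credit = £6,125 − £5,940 = £185.
Difference: |£2,415 − £185| = £2,230.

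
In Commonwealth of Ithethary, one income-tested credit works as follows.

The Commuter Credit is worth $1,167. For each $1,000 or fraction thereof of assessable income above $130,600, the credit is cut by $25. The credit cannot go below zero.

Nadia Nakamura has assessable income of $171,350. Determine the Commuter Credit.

Commuter Credit: income exceeds $130,600 by $40,750, which is 41 full-or-partial $1,000 increments; reduction = 41 × $25 = $1,025, leaving $142.

$142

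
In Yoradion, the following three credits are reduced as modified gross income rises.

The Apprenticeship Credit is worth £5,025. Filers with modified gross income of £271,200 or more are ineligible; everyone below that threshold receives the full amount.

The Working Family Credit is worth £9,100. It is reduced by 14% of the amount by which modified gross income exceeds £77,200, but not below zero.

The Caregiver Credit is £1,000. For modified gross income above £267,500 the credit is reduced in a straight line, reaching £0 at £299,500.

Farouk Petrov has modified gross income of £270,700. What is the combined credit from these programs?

Apprenticeship Credit: £270,700 is below the £271,200 cutoff, so the full £5,025 applies.
Working Family Credit: 14% of the £193,500 excess over £77,200 is £27,090 ≥ base, so the credit is £0.
Caregiver Credit: £270,700 is £3,200 into a £32,000 phase-out range, leaving 28,800/32,000 of the credit: £1,000 × 28,800/32,000 = £900.
Total: £5,025 + £0 + £900 = £5,925.

£5,925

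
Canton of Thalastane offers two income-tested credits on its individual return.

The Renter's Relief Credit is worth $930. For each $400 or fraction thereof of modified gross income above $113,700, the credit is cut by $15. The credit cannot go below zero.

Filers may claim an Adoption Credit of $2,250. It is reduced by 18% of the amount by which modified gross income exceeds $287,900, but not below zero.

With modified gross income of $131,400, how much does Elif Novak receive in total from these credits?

$2,505

Renter's Relief Credit: income exceeds $113,700 by $17,700, which is 45 full-or-partial $400 increments; reduction = 45 × $15 = $675, leaving $255.
Adoption Credit: $131,400 is at or below the $287,900 threshold, so the full $2,250 applies.
Total: $255 + $2,250 = $2,505.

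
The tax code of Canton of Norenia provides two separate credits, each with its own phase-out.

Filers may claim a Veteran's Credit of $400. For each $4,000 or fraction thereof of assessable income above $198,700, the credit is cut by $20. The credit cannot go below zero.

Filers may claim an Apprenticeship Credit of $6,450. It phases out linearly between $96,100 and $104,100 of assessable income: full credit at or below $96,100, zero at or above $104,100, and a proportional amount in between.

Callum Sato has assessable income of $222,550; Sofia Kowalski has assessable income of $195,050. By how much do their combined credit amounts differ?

Callum ($222,550): Veteran's Credit: income exceeds $198,700 by $23,850, which is 6 full-or-partial $4,000 increments; reduction = 6 × $20 = $120, leaving $280. Apprenticeship Credit: $222,550 is at or above $104,100, so the credit is $0. total $280 + $0 = $280
Sofia ($195,050): Veteran's Credit: $195,050 is at or below the $198,700 threshold, so the full $400 applies. Apprenticeship Credit: $195,050 is at or above $104,100, so the credit is $0. total $400 + $0 = $400
Difference: |$280 − $400| = $120.

$120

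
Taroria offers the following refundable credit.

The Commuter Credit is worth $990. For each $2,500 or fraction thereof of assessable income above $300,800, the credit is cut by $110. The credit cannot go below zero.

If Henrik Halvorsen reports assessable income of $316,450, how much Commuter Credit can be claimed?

Commuter Credit: income exceeds $300,800 by $15,650, which is 7 full-or-partial $2,500 increments; reduction = 7 × $110 = $770, leaving $220.

$220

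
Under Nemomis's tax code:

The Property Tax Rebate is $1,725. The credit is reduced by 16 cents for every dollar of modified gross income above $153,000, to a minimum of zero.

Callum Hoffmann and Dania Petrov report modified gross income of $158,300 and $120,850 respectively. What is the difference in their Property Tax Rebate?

$848

Callum ($158,300): Property Tax Rebate: 16% of the $5,300 excess over $153,000 is $848; credit = $1,725 − $848 = $877.
Dania ($120,850): Property Tax Rebate: $120,850 is at or below the $153,000 threshold, so the full $1,725 applies.
Difference: |$877 − $1,725| = $848.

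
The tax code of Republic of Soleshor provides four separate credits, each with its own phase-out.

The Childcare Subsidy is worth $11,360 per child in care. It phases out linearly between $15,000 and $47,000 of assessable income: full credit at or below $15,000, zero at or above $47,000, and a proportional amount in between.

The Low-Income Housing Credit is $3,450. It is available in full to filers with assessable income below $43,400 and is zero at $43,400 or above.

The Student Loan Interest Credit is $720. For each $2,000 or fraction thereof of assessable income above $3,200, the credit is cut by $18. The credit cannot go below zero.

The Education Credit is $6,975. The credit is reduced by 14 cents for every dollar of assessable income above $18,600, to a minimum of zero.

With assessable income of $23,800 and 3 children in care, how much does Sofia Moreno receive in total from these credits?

$34,927

Childcare Subsidy: base = 3 × $11,360 = $34,080. $23,800 is $8,800 into a $32,000 phase-out range, leaving 23,200/32,000 of the credit: $34,080 × 23,200/32,000 = $24,708.
Low-Income Housing Credit: $23,800 is below the $43,400 cutoff, so the full $3,450 applies.
Student Loan Interest Credit: income exceeds $3,200 by $20,600, which is 11 full-or-partial $2,000 increments; reduction = 11 × $18 = $198, leaving $522.
Education Credit: 14% of the $5,200 excess over $18,600 is $728; credit = $6,975 − $728 = $6,247.
Total: $24,708 + $3,450 + $522 + $6,247 = $34,927.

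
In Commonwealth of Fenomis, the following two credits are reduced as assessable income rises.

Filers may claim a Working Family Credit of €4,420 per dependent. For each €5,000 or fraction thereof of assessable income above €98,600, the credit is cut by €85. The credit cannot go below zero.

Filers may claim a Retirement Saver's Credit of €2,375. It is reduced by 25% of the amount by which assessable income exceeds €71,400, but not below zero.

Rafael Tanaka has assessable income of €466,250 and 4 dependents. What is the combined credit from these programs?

Working Family Credit: base = 4 × €4,420 = €17,680. income exceeds €98,600 by €367,650, which is 74 full-or-partial €5,000 increments; reduction = 74 × €85 = €6,290, leaving €11,390.
Retirement Saver's Credit: 25% of the €394,850 excess over €71,400 is €98,712.50 ≥ base, so the credit is €0.
Total: €11,390 + €0 = €11,390.

€11,390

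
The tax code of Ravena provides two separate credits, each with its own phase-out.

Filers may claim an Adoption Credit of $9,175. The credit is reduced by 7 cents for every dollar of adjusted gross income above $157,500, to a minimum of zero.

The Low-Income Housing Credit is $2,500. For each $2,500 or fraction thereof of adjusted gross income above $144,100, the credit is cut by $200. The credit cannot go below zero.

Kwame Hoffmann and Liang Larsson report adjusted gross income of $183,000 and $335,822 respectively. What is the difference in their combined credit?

$7,390

Kwame ($183,000): Adoption Credit: 7% of the $25,500 excess over $157,500 is $1,785; credit = $9,175 − $1,785 = $7,390. Low-Income Housing Credit: income exceeds $144,100 by $38,900 → 16 increments × $200 = $3,200 ≥ base, so the credit is $0. total $7,390 + $0 = $7,390
Liang ($335,822): Adoption Credit: 7% of the $178,322 excess over $157,500 is $12,482.54 ≥ base, so the credit is $0. Low-Income Housing Credit: income exceeds $144,100 by $191,722 → 77 increments × $200 = $15,400 ≥ base, so the credit is $0. total $0 + $0 = $0
Difference: |$7,390 − $0| = $7,390.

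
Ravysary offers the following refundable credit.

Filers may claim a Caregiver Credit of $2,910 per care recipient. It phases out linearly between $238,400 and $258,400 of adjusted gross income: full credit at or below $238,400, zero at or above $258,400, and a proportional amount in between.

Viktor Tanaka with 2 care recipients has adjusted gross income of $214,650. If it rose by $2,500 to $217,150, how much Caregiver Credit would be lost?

$0

At $214,650 — base = 2 × $2,910 = $5,820. $214,650 is at or below the $238,400 threshold, so the full $5,820 applies.
At $217,150 — base = 2 × $2,910 = $5,820. $217,150 is at or below the $238,400 threshold, so the full $5,820 applies.
Lost: $5,820 − $5,820 = $0.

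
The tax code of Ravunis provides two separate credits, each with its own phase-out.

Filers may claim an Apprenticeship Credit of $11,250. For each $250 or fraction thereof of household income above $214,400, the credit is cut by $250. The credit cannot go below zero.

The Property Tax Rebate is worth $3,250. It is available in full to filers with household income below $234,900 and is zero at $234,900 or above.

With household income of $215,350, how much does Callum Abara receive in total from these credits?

$13,500

Apprenticeship Credit: income exceeds $214,400 by $950, which is 4 full-or-partial $250 increments; reduction = 4 × $250 = $1,000, leaving $10,250.
Property Tax Rebate: $215,350 is below the $234,900 cutoff, so the full $3,250 applies.
Total: $10,250 + $3,250 = $13,500.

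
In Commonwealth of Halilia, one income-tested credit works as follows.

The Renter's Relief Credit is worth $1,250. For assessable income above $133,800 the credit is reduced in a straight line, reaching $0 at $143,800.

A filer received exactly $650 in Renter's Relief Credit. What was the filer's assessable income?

$138,600

$650 is 650/1,250 of the full $1,250, so 600/1,250 of the $10,000 range has been used: income = $133,800 + $10,000 × 600/1,250 = $138,600.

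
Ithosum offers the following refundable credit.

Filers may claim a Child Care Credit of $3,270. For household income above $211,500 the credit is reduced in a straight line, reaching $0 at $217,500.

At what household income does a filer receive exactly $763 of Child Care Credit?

$216,100

$763 is 763/3,270 of the full $3,270, so 2,507/3,270 of the $6,000 range has been used: income = $211,500 + $6,000 × 2,507/3,270 = $216,100.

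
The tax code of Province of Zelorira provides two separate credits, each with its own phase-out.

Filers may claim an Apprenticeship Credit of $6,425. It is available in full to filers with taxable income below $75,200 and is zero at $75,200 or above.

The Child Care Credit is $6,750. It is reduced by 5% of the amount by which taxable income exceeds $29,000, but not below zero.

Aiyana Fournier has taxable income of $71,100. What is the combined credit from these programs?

Apprenticeship Credit: $71,100 is below the $75,200 cutoff, so the full $6,425 applies.
Child Care Credit: 5% of the $42,100 excess over $29,000 is $2,105; credit = $6,750 − $2,105 = $4,645.
Total: $6,425 + $4,645 = $11,070.

$11,070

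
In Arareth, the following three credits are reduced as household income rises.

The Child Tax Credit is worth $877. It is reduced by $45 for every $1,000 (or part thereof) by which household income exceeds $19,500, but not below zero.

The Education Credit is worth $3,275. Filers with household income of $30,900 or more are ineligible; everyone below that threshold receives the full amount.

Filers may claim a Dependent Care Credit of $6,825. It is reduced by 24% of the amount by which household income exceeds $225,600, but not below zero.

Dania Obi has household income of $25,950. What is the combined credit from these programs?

$10,662

Child Tax Credit: income exceeds $19,500 by $6,450, which is 7 full-or-partial $1,000 increments; reduction = 7 × $45 = $315, leaving $562.
Education Credit: $25,950 is below the $30,900 cutoff, so the full $3,275 applies.
Dependent Care Credit: $25,950 is at or below the $225,600 threshold, so the full $6,825 applies.
Total: $562 + $3,275 + $6,825 = $10,662.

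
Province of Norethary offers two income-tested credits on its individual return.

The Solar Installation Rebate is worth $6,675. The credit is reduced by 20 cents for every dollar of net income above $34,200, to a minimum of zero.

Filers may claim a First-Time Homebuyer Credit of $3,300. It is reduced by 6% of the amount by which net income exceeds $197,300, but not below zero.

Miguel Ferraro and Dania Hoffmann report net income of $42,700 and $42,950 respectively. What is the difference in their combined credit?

$50

Miguel ($42,700): Solar Installation Rebate: 20% of the $8,500 excess over $34,200 is $1,700; credit = $6,675 − $1,700 = $4,975. First-Time Homebuyer Credit: $42,700 is at or below the $197,300 threshold, so the full $3,300 applies. total $4,975 + $3,300 = $8,275
Dania ($42,950): Solar Installation Rebate: 20% of the $8,750 excess over $34,200 is $1,750; credit = $6,675 − $1,750 = $4,925. First-Time Homebuyer Credit: $42,950 is at or below the $197,300 threshold, so the full $3,300 applies. total $4,925 + $3,300 = $8,225
Difference: |$8,275 − $8,225| = $50.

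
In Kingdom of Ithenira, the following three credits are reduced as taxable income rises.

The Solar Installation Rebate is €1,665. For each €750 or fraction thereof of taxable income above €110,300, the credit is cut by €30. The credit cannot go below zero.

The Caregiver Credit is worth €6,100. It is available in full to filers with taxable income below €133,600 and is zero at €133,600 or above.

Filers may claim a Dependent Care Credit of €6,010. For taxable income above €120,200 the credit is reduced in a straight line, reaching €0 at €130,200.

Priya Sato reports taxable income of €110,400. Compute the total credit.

Solar Installation Rebate: income exceeds €110,300 by €100, which is 1 full-or-partial €750 increment; reduction = 1 × €30 = €30, leaving €1,635.
Caregiver Credit: €110,400 is below the €133,600 cutoff, so the full €6,100 applies.
Dependent Care Credit: €110,400 is at or below the €120,200 threshold, so the full €6,010 applies.
Total: €1,635 + €6,100 + €6,010 = €13,745.

€13,745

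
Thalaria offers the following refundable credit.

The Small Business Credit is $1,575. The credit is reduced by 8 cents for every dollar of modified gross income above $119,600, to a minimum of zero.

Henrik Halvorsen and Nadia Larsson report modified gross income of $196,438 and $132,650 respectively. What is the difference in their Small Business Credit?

Henrik ($196,438): Small Business Credit: 8% of the $76,838 excess over $119,600 is $6,147.04 ≥ base, so the credit is $0.
Nadia ($132,650): Small Business Credit: 8% of the $13,050 excess over $119,600 is $1,044; credit = $1,575 − $1,044 = $531.
Difference: |$0 − $531| = $531.

$531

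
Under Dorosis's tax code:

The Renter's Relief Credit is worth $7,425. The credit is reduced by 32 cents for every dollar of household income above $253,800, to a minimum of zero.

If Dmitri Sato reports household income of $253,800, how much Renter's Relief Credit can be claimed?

$7,425

Renter's Relief Credit: $253,800 is at or below the $253,800 threshold, so the full $7,425 applies.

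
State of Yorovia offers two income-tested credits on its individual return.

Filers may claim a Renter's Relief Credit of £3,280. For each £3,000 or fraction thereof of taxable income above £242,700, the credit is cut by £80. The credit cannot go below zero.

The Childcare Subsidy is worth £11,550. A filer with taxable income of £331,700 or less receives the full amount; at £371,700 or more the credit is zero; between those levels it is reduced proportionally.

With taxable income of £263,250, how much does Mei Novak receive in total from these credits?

£14,270

Renter's Relief Credit: income exceeds £242,700 by £20,550, which is 7 full-or-partial £3,000 increments; reduction = 7 × £80 = £560, leaving £2,720.
Childcare Subsidy: £263,250 is at or below the £331,700 threshold, so the full £11,550 applies.
Total: £2,720 + £11,550 = £14,270.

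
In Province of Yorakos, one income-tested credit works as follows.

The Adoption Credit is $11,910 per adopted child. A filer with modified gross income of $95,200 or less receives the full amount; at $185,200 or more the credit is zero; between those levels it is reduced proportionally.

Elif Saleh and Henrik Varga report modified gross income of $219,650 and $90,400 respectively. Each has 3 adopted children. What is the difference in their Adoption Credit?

$35,730

Elif ($219,650): Adoption Credit: base = 3 × $11,910 = $35,730. $219,650 is at or above $185,200, so the credit is $0.
Henrik ($90,400): Adoption Credit: base = 3 × $11,910 = $35,730. $90,400 is at or below the $95,200 threshold, so the full $35,730 applies.
Difference: |$0 − $35,730| = $35,730.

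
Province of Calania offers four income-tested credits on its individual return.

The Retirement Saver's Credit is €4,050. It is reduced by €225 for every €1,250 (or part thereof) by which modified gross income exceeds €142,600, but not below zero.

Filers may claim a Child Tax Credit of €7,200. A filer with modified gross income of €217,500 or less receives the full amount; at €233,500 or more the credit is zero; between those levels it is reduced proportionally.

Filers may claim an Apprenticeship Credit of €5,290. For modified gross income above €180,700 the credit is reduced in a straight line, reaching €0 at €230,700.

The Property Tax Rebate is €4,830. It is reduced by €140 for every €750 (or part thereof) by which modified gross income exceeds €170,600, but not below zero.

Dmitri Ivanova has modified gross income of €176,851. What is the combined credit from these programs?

€16,060

Retirement Saver's Credit: income exceeds €142,600 by €34,251 → 28 increments × €225 = €6,300 ≥ base, so the credit is €0.
Child Tax Credit: €176,851 is at or below the €217,500 threshold, so the full €7,200 applies.
Apprenticeship Credit: €176,851 is at or below the €180,700 threshold, so the full €5,290 applies.
Property Tax Rebate: income exceeds €170,600 by €6,251, which is 9 full-or-partial €750 increments; reduction = 9 × €140 = €1,260, leaving €3,570.
Total: €0 + €7,200 + €5,290 + €3,570 = €16,060.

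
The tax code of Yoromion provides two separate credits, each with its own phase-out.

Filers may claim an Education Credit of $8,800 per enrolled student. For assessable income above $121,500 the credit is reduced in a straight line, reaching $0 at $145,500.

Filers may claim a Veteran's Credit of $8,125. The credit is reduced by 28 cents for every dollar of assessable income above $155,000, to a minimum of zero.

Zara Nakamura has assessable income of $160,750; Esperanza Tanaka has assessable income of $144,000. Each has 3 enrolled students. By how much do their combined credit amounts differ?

$3,260

Zara ($160,750): Education Credit: base = 3 × $8,800 = $26,400. $160,750 is at or above $145,500, so the credit is $0. Veteran's Credit: 28% of the $5,750 excess over $155,000 is $1,610; credit = $8,125 − $1,610 = $6,515. total $0 + $6,515 = $6,515
Esperanza ($144,000): Education Credit: base = 3 × $8,800 = $26,400. $144,000 is $22,500 into a $24,000 phase-out range, leaving 1,500/24,000 of the credit: $26,400 × 1,500/24,000 = $1,650. Veteran's Credit: $144,000 is at or below the $155,000 threshold, so the full $8,125 applies. total $1,650 + $8,125 = $9,775
Difference: |$6,515 − $9,775| = $3,260.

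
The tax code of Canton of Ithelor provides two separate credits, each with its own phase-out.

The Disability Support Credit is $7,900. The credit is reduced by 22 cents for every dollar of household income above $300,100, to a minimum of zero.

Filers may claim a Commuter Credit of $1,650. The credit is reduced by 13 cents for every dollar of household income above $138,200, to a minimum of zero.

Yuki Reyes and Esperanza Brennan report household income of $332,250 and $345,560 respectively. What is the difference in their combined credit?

Yuki ($332,250): Disability Support Credit: 22% of the $32,150 excess over $300,100 is $7,073; credit = $7,900 − $7,073 = $827. Commuter Credit: 13% of the $194,050 excess over $138,200 is $25,226.50 ≥ base, so the credit is $0. total $827 + $0 = $827
Esperanza ($345,560): Disability Support Credit: 22% of the $45,460 excess over $300,100 is $10,001.20 ≥ base, so the credit is $0. Commuter Credit: 13% of the $207,360 excess over $138,200 is $26,956.80 ≥ base, so the credit is $0. total $0 + $0 = $0
Difference: |$827 − $0| = $827.

$827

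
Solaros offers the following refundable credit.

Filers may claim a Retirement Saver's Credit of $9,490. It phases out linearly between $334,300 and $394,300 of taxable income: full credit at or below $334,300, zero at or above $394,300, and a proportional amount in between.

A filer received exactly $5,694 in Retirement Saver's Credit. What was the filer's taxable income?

$5,694 is 5,694/9,490 of the full $9,490, so 3,796/9,490 of the $60,000 range has been used: income = $334,300 + $60,000 × 3,796/9,490 = $358,300.

$358,300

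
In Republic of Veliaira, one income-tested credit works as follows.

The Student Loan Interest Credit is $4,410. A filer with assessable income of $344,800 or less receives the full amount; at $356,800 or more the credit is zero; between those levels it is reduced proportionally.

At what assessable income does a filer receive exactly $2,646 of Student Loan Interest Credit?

$349,600

$2,646 is 2,646/4,410 of the full $4,410, so 1,764/4,410 of the $12,000 range has been used: income = $344,800 + $12,000 × 1,764/4,410 = $349,600.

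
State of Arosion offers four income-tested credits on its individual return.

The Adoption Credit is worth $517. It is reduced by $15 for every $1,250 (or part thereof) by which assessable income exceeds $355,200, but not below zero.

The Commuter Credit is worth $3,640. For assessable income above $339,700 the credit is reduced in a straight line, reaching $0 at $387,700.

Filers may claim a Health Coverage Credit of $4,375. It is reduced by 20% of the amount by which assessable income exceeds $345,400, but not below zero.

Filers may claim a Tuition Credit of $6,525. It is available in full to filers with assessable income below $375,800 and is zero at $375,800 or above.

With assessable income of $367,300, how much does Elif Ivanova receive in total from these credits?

Adoption Credit: income exceeds $355,200 by $12,100, which is 10 full-or-partial $1,250 increments; reduction = 10 × $15 = $150, leaving $367.
Commuter Credit: $367,300 is $27,600 into a $48,000 phase-out range, leaving 20,400/48,000 of the credit: $3,640 × 20,400/48,000 = $1,547.
Health Coverage Credit: 20% of the $21,900 excess over $345,400 is $4,380 ≥ base, so the credit is $0.
Tuition Credit: $367,300 is below the $375,800 cutoff, so the full $6,525 applies.
Total: $367 + $1,547 + $0 + $6,525 = $8,439.

$8,439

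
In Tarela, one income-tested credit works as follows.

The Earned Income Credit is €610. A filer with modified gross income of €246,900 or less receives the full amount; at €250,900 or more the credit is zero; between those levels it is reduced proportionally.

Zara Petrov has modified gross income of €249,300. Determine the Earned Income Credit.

Earned Income Credit: €249,300 is €2,400 into a €4,000 phase-out range, leaving 1,600/4,000 of the credit: €610 × 1,600/4,000 = €244.

€244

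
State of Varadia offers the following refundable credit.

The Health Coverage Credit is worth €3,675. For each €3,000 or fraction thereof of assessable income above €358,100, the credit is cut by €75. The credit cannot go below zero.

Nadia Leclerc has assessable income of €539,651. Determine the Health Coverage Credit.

€0

Health Coverage Credit: income exceeds €358,100 by €181,551 → 61 increments × €75 = €4,575 ≥ base, so the credit is €0.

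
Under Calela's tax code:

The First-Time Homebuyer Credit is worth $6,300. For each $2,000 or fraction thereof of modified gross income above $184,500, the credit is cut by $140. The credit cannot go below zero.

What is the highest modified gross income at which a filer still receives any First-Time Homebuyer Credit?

After 44 increments the reduction is 44 × $140 = $6,160, leaving $140; one more increment wipes it out. Increment 44 ends at excess 44 × $2,000 = $88,000, so the highest qualifying income is $184,500 + $88,000 = $272,500.

$272,500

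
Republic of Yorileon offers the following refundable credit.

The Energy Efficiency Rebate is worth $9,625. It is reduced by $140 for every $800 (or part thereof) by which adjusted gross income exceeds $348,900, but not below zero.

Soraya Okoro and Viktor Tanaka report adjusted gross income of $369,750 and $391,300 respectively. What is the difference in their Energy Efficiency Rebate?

Soraya ($369,750): Energy Efficiency Rebate: income exceeds $348,900 by $20,850, which is 27 full-or-partial $800 increments; reduction = 27 × $140 = $3,780, leaving $5,845.
Viktor ($391,300): Energy Efficiency Rebate: income exceeds $348,900 by $42,400, which is 53 full-or-partial $800 increments; reduction = 53 × $140 = $7,420, leaving $2,205.
Difference: |$5,845 − $2,205| = $3,640.

$3,640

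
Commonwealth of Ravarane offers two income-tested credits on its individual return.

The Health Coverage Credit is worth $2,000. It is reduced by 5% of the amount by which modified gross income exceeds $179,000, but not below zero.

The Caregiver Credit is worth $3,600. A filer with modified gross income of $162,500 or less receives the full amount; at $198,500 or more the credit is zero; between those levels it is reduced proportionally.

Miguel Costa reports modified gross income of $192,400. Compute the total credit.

$1,940

Health Coverage Credit: 5% of the $13,400 excess over $179,000 is $670; credit = $2,000 − $670 = $1,330.
Caregiver Credit: $192,400 is $29,900 into a $36,000 phase-out range, leaving 6,100/36,000 of the credit: $3,600 × 6,100/36,000 = $610.
Total: $1,330 + $610 = $1,940.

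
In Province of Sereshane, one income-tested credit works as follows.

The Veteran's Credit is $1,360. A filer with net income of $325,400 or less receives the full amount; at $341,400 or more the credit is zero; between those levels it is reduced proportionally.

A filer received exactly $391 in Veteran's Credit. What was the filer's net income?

$391 is 391/1,360 of the full $1,360, so 969/1,360 of the $16,000 range has been used: income = $325,400 + $16,000 × 969/1,360 = $336,800.

$336,800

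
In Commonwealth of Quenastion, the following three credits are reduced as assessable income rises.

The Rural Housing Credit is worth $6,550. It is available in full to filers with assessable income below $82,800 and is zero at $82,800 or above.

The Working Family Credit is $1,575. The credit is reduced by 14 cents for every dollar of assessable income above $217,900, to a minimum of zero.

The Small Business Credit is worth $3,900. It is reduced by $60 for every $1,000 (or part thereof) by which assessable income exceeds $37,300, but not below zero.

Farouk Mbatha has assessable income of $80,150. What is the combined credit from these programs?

Rural Housing Credit: $80,150 is below the $82,800 cutoff, so the full $6,550 applies.
Working Family Credit: $80,150 is at or below the $217,900 threshold, so the full $1,575 applies.
Small Business Credit: income exceeds $37,300 by $42,850, which is 43 full-or-partial $1,000 increments; reduction = 43 × $60 = $2,580, leaving $1,320.
Total: $6,550 + $1,575 + $1,320 = $9,445.

$9,445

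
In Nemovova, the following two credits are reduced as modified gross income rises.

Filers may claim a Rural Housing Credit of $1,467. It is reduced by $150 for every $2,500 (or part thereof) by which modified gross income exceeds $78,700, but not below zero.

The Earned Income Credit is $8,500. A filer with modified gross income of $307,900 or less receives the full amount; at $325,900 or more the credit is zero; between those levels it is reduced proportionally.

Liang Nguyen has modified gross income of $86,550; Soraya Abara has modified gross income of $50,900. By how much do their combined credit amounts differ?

$600

Liang ($86,550): Rural Housing Credit: income exceeds $78,700 by $7,850, which is 4 full-or-partial $2,500 increments; reduction = 4 × $150 = $600, leaving $867. Earned Income Credit: $86,550 is at or below the $307,900 threshold, so the full $8,500 applies. total $867 + $8,500 = $9,367
Soraya ($50,900): Rural Housing Credit: $50,900 is at or below the $78,700 threshold, so the full $1,467 applies. Earned Income Credit: $50,900 is at or below the $307,900 threshold, so the full $8,500 applies. total $1,467 + $8,500 = $9,967
Difference: |$9,367 − $9,967| = $600.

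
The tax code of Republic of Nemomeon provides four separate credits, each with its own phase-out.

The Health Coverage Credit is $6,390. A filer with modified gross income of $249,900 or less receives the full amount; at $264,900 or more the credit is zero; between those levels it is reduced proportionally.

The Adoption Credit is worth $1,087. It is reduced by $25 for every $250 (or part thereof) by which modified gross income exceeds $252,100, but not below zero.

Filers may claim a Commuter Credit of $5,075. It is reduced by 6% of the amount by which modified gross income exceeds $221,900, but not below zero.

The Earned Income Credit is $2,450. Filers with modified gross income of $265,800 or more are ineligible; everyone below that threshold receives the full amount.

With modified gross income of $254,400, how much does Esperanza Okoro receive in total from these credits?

Health Coverage Credit: $254,400 is $4,500 into a $15,000 phase-out range, leaving 10,500/15,000 of the credit: $6,390 × 10,500/15,000 = $4,473.
Adoption Credit: income exceeds $252,100 by $2,300, which is 10 full-or-partial $250 increments; reduction = 10 × $25 = $250, leaving $837.
Commuter Credit: 6% of the $32,500 excess over $221,900 is $1,950; credit = $5,075 − $1,950 = $3,125.
Earned Income Credit: $254,400 is below the $265,800 cutoff, so the full $2,450 applies.
Total: $4,473 + $837 + $3,125 + $2,450 = $10,885.

$10,885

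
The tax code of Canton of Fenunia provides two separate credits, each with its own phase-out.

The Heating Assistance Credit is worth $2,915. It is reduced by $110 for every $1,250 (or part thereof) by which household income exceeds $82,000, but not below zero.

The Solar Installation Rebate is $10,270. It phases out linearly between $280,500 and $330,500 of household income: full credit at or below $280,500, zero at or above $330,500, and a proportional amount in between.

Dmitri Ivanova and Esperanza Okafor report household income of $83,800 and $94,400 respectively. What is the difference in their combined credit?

$880

Dmitri ($83,800): Heating Assistance Credit: income exceeds $82,000 by $1,800, which is 2 full-or-partial $1,250 increments; reduction = 2 × $110 = $220, leaving $2,695. Solar Installation Rebate: $83,800 is at or below the $280,500 threshold, so the full $10,270 applies. total $2,695 + $10,270 = $12,965
Esperanza ($94,400): Heating Assistance Credit: income exceeds $82,000 by $12,400, which is 10 full-or-partial $1,250 increments; reduction = 10 × $110 = $1,100, leaving $1,815. Solar Installation Rebate: $94,400 is at or below the $280,500 threshold, so the full $10,270 applies. total $1,815 + $10,270 = $12,085
Difference: |$12,965 − $12,085| = $880.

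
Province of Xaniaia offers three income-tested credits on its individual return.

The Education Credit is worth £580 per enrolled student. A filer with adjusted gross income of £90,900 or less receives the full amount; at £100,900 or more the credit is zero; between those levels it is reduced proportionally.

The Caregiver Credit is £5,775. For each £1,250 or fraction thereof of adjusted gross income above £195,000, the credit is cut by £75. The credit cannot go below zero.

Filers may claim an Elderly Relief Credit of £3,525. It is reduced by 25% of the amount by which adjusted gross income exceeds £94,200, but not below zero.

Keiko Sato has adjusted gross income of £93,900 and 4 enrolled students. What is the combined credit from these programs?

Education Credit: base = 4 × £580 = £2,320. £93,900 is £3,000 into a £10,000 phase-out range, leaving 7,000/10,000 of the credit: £2,320 × 7,000/10,000 = £1,624.
Caregiver Credit: £93,900 is at or below the £195,000 threshold, so the full £5,775 applies.
Elderly Relief Credit: £93,900 is at or below the £94,200 threshold, so the full £3,525 applies.
Total: £1,624 + £5,775 + £3,525 = £10,924.

£10,924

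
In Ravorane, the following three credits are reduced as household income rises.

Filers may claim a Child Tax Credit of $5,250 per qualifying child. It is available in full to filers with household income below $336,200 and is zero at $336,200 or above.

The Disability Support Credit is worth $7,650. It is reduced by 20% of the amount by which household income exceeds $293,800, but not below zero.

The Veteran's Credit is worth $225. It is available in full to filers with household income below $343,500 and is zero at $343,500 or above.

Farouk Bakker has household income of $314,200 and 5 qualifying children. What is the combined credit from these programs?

$30,045

Child Tax Credit: base = 5 × $5,250 = $26,250. $314,200 is below the $336,200 cutoff, so the full $26,250 applies.
Disability Support Credit: 20% of the $20,400 excess over $293,800 is $4,080; credit = $7,650 − $4,080 = $3,570.
Veteran's Credit: $314,200 is below the $343,500 cutoff, so the full $225 applies.
Total: $26,250 + $3,570 + $225 = $30,045.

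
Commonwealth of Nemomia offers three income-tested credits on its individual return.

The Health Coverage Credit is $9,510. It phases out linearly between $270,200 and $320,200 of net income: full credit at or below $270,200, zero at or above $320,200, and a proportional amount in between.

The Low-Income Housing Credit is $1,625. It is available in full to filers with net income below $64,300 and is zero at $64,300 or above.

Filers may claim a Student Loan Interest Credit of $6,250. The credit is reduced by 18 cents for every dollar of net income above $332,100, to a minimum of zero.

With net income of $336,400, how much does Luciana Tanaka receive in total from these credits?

Health Coverage Credit: $336,400 is at or above $320,200, so the credit is $0.
Low-Income Housing Credit: $336,400 meets or exceeds the $64,300 cutoff, so the credit is $0.
Student Loan Interest Credit: 18% of the $4,300 excess over $332,100 is $774; credit = $6,250 − $774 = $5,476.
Total: $0 + $0 + $5,476 = $5,476.

$5,476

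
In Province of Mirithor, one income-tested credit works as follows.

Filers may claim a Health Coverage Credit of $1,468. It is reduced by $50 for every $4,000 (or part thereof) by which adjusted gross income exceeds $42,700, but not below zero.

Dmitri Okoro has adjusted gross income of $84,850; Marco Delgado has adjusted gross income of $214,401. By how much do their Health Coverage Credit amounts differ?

Dmitri ($84,850): Health Coverage Credit: income exceeds $42,700 by $42,150, which is 11 full-or-partial $4,000 increments; reduction = 11 × $50 = $550, leaving $918.
Marco ($214,401): Health Coverage Credit: income exceeds $42,700 by $171,701 → 43 increments × $50 = $2,150 ≥ base, so the credit is $0.
Difference: |$918 − $0| = $918.

$918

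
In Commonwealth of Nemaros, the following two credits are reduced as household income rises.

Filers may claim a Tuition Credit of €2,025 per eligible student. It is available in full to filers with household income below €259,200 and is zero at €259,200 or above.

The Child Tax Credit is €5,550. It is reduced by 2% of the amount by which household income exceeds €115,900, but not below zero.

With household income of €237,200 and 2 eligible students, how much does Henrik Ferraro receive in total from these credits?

Tuition Credit: base = 2 × €2,025 = €4,050. €237,200 is below the €259,200 cutoff, so the full €4,050 applies.
Child Tax Credit: 2% of the €121,300 excess over €115,900 is €2,426; credit = €5,550 − €2,426 = €3,124.
Total: €4,050 + €3,124 = €7,174.

€7,174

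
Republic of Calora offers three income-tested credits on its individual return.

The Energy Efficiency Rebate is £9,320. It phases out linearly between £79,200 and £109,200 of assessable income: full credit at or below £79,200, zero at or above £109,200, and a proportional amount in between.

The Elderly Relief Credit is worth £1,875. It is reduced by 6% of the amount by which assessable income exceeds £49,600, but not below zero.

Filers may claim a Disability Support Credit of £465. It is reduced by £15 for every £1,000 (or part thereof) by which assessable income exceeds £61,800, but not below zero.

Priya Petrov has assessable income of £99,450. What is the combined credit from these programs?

Energy Efficiency Rebate: £99,450 is £20,250 into a £30,000 phase-out range, leaving 9,750/30,000 of the credit: £9,320 × 9,750/30,000 = £3,029.
Elderly Relief Credit: 6% of the £49,850 excess over £49,600 is £2,991 ≥ base, so the credit is £0.
Disability Support Credit: income exceeds £61,800 by £37,650 → 38 increments × £15 = £570 ≥ base, so the credit is £0.
Total: £3,029 + £0 + £0 = £3,029.

£3,029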